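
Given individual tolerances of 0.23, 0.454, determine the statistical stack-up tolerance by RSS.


RSS = sqrt(0.23^2 + 0.454^2)
= sqrt(0.259016)
= 0.5089

0.5089


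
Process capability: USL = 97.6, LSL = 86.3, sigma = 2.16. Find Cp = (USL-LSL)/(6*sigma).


Cp = (USL - LSL) / (6 * sigma)
= (97.6 - 86.3) / (6 * 2.16)
= 11.3000 / 12.9600
= 0.8719

0.8719


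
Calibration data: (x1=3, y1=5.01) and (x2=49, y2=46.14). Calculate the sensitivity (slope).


slope = (y2 - y1) / (x2 - x1)
= (46.14 - 5.01) / (49 - 3)
= 41.1300 / 46
= 0.8941

0.8941


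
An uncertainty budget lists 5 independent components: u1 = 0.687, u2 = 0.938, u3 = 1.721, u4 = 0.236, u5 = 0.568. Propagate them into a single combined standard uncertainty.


uc = sqrt(0.687^2 + 0.938^2 + 1.721^2 + 0.236^2 + 0.568^2)
uc = sqrt(4.691974)
uc = 2.1661

2.1661


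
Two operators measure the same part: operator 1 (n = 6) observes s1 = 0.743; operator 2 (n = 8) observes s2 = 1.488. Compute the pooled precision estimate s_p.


s_p = sqrt(((n1-1)*s1^2 + (n2-1)*s2^2) / (n1+n2-2))
numerator = (6-1)*0.743^2 + (8-1)*1.488^2 = 2.760245 + 15.499008 = 18.259253
denominator = 6 + 8 - 2 = 12
s_p^2 = 18.259253 / 12 = 1.5216044
s_p = sqrt(1.5216044) = 1.2335

1.2335


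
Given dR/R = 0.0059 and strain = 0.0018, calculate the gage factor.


GF = (dR/R) / epsilon
= 0.0059 / 0.0018
= 3.2778

3.2778


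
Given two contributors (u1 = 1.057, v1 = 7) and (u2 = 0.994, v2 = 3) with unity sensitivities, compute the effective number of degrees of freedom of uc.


uc = sqrt(u1^2 + u2^2) = sqrt(1.057^2 + 0.994^2) = 1.45096
v_eff = uc^4 / (u1^4/v1 + u2^4/v2)
= 1.45096^4 / (1.057^4/7 + 0.994^4/3)
= 4.4322246 / 0.50372581
v_eff = 8.7989

8.7989


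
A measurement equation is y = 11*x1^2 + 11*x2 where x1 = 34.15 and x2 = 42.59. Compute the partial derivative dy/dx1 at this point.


y = 11*x1^2 + 11*x2
dy/dx1 = 2*11*x1
Evaluate at x1 = 34.15: c1 = 22 * 34.15
c1 = 751.3000

751.3000


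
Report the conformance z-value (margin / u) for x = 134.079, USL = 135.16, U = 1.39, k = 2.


u = U / k = 1.39 / 2 = 0.695
margin = |USL - x| = |135.16 - 134.079| = 1.081
z = margin / u = 1.081 / 0.695
z = 1.5554

1.5554


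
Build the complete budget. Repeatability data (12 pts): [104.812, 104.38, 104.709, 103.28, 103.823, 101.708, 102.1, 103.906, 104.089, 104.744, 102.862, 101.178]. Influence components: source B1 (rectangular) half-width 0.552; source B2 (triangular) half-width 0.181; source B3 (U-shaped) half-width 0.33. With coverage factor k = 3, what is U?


mean = (104.812 + 104.38 + 104.709 + 103.28 + 103.823 + 101.708 + 102.1 + 103.906 + 104.089 + 104.744 + 102.862 + 101.178) / 12 = 103.4659167
s = sqrt(sum((x - mean)^2)/(n-1)) = 1.2477434
u_A = s / sqrt(n) = 1.2477434 / sqrt(12) = 0.36019249
u_B1 = 0.552 / sqrt(3) = 0.31869735
u_B2 = 0.181 / sqrt(6) = 0.073892941
u_B3 = 0.33 / sqrt(2) = 0.23334524
uc = sqrt(0.36019249^2 + 0.31869735^2 + 0.073892941^2 + 0.23334524^2) = 0.53964507
U = k * uc = 3 * 0.53964507
U = 1.6189

1.6189


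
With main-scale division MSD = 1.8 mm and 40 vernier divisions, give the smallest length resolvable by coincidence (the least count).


LC = MSD / n_div
= 1.8 / 40
= 0.0450

0.0450


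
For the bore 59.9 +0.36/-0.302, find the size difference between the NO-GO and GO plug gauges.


GO = nominal - lower_tol (smallest hole = maximum material condition)
GO = 59.9 - 0.302 = 59.598
NO-GO = nominal + upper_tol (largest hole = least material condition)
NO-GO = 59.9 + 0.36 = 60.26
spread = NO-GO - GO = 60.26 - 59.598 = 0.6620

0.6620


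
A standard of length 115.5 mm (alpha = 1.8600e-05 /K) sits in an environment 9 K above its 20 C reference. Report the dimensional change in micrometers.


dL = L * alpha * dT
= 115.5 * 1.8600e-05 * 9
= 0.0193347 mm
dL_um = 0.0193347 * 1000 = 19.3347 um

19.3347


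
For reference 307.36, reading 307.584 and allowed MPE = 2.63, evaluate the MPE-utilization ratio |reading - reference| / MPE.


e = indication - reference = 307.584 - 307.36 = 0.2240
|e| = 0.2240
ratio = |e| / MPE = 0.2240 / 2.63
ratio = 0.0852

0.0852


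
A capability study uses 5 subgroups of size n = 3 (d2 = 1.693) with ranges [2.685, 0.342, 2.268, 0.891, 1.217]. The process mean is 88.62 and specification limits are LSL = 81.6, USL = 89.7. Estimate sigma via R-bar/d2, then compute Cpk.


R_bar = (2.685 + 0.342 + 2.268 + 0.891 + 1.217) / 5 = 1.4806
sigma = R_bar / d2 = 1.4806 / 1.693 = 0.87454223
Cp = (USL - LSL)/(6*sigma) = (89.7 - 81.6)/(6*0.87454223) = 1.5437
Cpu = (89.7 - 88.62)/(3*0.87454223) = 0.4116
Cpl = (88.62 - 81.6)/(3*0.87454223) = 2.6757
Cpk = min(Cpu, Cpl) = 0.4116

0.4116


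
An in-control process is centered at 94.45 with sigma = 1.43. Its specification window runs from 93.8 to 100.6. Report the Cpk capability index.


Cpu = (USL - mean) / (3*sigma) = (100.6 - 94.45) / (3*1.43) = 1.4336
Cpl = (mean - LSL) / (3*sigma) = (94.45 - 93.8) / (3*1.43) = 0.1515
Cpk = min(Cpu, Cpl) = 0.1515

0.1515


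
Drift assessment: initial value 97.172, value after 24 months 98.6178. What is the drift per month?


rate = (v2 - v1) / months
= (98.6178 - 97.172) / 24
= 1.4458 / 24
= 0.0602

0.0602


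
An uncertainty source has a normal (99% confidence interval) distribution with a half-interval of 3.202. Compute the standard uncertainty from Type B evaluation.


u_B = half_width / 2.576
u_B = 3.202 / 2.576
u_B = 1.2430

1.2430


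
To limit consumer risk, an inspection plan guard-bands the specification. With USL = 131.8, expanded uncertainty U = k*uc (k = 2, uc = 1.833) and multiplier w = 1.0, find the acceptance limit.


U = k * uc = 2 * 1.833 = 3.666
guard band g = w * U = 1.0 * 3.666 = 3.666
AL = USL - g = 131.8 - 3.666
AL = 128.1340

128.1340


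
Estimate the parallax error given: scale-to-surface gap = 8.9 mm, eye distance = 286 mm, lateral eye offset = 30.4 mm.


error = h * offset / d
= 8.9 * 30.4 / 286
= 0.9460

0.9460


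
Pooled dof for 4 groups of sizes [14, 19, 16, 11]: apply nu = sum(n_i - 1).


nu = sum_i (n_i - 1)
nu = ((14 - 1) + (19 - 1) + (16 - 1) + (11 - 1))
nu = 13 + 18 + 15 + 10
nu = 56

56


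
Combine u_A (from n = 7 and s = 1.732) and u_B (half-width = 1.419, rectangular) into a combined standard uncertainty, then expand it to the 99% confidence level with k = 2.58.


u_A = s / sqrt(n) = 1.732 / sqrt(7) = 0.65463447
u_B = half_width / sqrt(3) = 1.419 / sqrt(3) = 0.81926003
uc = sqrt(u_A^2 + u_B^2) = sqrt(0.65463447^2 + 0.81926003^2) = 1.0486817
U = k * uc = 2.58 * 1.0486817
U = 2.7056

2.7056


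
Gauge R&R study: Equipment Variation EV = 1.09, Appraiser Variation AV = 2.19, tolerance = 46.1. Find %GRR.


GRR = sqrt(EV^2 + AV^2) = sqrt(1.09^2 + 2.19^2) = 2.4462625
%GRR = GRR / tol * 100 = 2.4462625 / 46.1 * 100
%GRR = 5.3064

5.3064


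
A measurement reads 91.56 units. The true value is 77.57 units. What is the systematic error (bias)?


Systematic error = measured - true
= 91.56 - 77.57
= 13.9900

13.9900


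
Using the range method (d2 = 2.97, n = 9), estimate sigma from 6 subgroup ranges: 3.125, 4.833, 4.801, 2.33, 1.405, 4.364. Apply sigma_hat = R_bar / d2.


R_bar = (3.125 + 4.833 + 4.801 + 2.33 + 1.405 + 4.364) / 6
R_bar = 20.858 / 6 = 3.4763333
sigma_hat = R_bar / d2 = 3.4763333 / 2.97 = 1.1705

1.1705


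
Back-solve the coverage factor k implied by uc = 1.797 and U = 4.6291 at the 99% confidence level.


k = U / uc
k = 4.6291 / 1.797
k = 2.576

2.576


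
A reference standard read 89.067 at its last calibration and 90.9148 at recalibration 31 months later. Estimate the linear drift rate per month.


rate = (v2 - v1) / months
= (90.9148 - 89.067) / 31
= 1.8478 / 31
= 0.0596

0.0596


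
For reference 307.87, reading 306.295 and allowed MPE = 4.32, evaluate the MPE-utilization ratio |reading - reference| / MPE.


e = indication - reference = 306.295 - 307.87 = -1.5750
|e| = 1.5750
ratio = |e| / MPE = 1.5750 / 4.32
ratio = 0.3646

0.3646


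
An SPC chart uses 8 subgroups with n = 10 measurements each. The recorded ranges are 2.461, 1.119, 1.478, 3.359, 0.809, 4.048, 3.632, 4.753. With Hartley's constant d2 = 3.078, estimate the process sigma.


R_bar = (2.461 + 1.119 + 1.478 + 3.359 + 0.809 + 4.048 + 3.632 + 4.753) / 8
R_bar = 21.659 / 8 = 2.707375
sigma_hat = R_bar / d2 = 2.707375 / 3.078 = 0.8796

0.8796


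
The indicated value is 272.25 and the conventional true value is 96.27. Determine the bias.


Systematic error = measured - true
= 272.25 - 96.27
= 175.9800

175.9800


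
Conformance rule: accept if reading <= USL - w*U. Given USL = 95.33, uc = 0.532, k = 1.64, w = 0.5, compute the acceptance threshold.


U = k * uc = 1.64 * 0.532 = 0.87248
guard band g = w * U = 0.5 * 0.87248 = 0.43624
AL = USL - g = 95.33 - 0.43624
AL = 94.8938

94.8938


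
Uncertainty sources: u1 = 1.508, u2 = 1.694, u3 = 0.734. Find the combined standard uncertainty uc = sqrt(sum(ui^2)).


uc = sqrt(1.508^2 + 1.694^2 + 0.734^2)
uc = sqrt(5.682456)
uc = 2.3838

2.3838


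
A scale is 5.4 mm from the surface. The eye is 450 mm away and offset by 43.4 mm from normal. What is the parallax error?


error = h * offset / d
= 5.4 * 43.4 / 450
= 0.5208

0.5208


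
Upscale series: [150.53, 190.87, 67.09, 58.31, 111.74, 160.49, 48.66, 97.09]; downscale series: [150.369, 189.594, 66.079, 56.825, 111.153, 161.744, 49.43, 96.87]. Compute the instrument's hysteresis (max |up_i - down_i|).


|150.53 - 150.369| = 0.1610
|190.87 - 189.594| = 1.2760
|67.09 - 66.079| = 1.0110
|58.31 - 56.825| = 1.4850
|111.74 - 111.153| = 0.5870
|160.49 - 161.744| = 1.2540
|48.66 - 49.43| = 0.7700
|97.09 - 96.87| = 0.2200
hysteresis = max(diffs) = 1.4850

1.4850


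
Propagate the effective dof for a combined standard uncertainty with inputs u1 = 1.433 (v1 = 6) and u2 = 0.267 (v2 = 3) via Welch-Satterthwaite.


uc = sqrt(u1^2 + u2^2) = sqrt(1.433^2 + 0.267^2) = 1.4576618
v_eff = uc^4 / (u1^4/v1 + u2^4/v2)
= 1.4576618^4 / (1.433^4/6 + 0.267^4/3)
= 4.5146812 / 0.70449689
v_eff = 6.4084

6.4084


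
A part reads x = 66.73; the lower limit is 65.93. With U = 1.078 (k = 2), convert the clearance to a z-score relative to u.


u = U / k = 1.078 / 2 = 0.539
margin = |LSL - x| = |65.93 - 66.73| = 0.8
z = margin / u = 0.8 / 0.539
z = 1.4842

1.4842


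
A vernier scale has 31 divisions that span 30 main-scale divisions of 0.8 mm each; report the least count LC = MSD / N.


LC = MSD / n_div
= 0.8 / 31
= 0.0258

0.0258


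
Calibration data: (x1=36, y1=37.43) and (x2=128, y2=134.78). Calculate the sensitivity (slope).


slope = (y2 - y1) / (x2 - x1)
= (134.78 - 37.43) / (128 - 36)
= 97.3500 / 92
= 1.0582

1.0582


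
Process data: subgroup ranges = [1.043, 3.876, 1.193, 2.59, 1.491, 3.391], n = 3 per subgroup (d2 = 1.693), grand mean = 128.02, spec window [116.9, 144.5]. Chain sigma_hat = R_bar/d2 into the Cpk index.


R_bar = (1.043 + 3.876 + 1.193 + 2.59 + 1.491 + 3.391) / 6 = 2.264
sigma = R_bar / d2 = 2.264 / 1.693 = 1.3372711
Cp = (USL - LSL)/(6*sigma) = (144.5 - 116.9)/(6*1.3372711) = 3.4398
Cpu = (144.5 - 128.02)/(3*1.3372711) = 4.1079
Cpl = (128.02 - 116.9)/(3*1.3372711) = 2.7718
Cpk = min(Cpu, Cpl) = 2.7718

2.7718


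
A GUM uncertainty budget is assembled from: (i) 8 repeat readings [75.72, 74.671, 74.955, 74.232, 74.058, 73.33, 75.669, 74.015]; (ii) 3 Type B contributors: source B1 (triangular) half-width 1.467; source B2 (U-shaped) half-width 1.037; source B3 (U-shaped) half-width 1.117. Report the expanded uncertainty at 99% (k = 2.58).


mean = (75.72 + 74.671 + 74.955 + 74.232 + 74.058 + 73.33 + 75.669 + 74.015) / 8 = 74.58125
s = sqrt(sum((x - mean)^2)/(n-1)) = 0.83749009
u_A = s / sqrt(n) = 0.83749009 / sqrt(8) = 0.29609746
u_B1 = 1.467 / sqrt(6) = 0.59890024
u_B2 = 1.037 / sqrt(2) = 0.73326973
u_B3 = 1.117 / sqrt(2) = 0.78983827
uc = sqrt(0.29609746^2 + 0.59890024^2 + 0.73326973^2 + 0.78983827^2) = 1.2680237
U = k * uc = 2.58 * 1.2680237
U = 3.2715

3.2715


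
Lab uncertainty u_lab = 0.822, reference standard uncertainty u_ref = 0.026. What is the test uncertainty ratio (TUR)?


TUR = u_lab / u_ref
= 0.822 / 0.026
= 31.6154

31.6154


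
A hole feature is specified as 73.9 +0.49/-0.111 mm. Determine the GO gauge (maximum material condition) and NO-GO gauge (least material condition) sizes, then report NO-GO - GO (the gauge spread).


GO = nominal - lower_tol (smallest hole = maximum material condition)
GO = 73.9 - 0.111 = 73.789
NO-GO = nominal + upper_tol (largest hole = least material condition)
NO-GO = 73.9 + 0.49 = 74.39
spread = NO-GO - GO = 74.39 - 73.789 = 0.6010

0.6010


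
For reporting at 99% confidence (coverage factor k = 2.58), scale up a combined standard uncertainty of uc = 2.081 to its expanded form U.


U = k * uc
U = 2.58 * 2.081
U = 5.3690

5.3690


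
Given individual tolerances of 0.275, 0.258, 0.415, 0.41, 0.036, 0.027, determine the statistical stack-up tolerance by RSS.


RSS = sqrt(0.275^2 + 0.258^2 + 0.415^2 + 0.41^2 + 0.036^2 + 0.027^2)
= sqrt(0.484539)
= 0.6961

0.6961


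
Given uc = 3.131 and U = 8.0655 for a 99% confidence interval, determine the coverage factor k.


k = U / uc
k = 8.0655 / 3.131
k = 2.576

2.576


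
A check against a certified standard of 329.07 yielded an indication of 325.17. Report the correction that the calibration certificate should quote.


Correction = standard - reading
= 329.07 - 325.17
= 3.9000

3.9000


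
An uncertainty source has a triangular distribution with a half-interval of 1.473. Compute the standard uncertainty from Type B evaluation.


u_B = half_width / sqrt(6)
u_B = 1.473 / 2.4494897
u_B = 0.6013

0.6013


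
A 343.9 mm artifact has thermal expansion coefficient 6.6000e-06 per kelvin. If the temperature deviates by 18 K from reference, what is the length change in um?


dL = L * alpha * dT
= 343.9 * 6.6000e-06 * 18
= 0.0408553 mm
dL_um = 0.0408553 * 1000 = 40.8553 um

40.8553


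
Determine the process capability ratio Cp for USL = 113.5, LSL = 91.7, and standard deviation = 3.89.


Cp = (USL - LSL) / (6 * sigma)
= (113.5 - 91.7) / (6 * 3.89)
= 21.8000 / 23.3400
= 0.9340

0.9340


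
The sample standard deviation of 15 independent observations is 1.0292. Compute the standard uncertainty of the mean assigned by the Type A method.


u_A = s / sqrt(n)
u_A = 1.0292 / sqrt(15)
u_A = 1.0292 / 3.8729833
u_A = 0.2657

0.2657


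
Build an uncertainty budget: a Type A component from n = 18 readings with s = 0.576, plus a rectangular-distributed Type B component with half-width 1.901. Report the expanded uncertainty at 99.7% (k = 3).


u_A = s / sqrt(n) = 0.576 / sqrt(18) = 0.1357645
u_B = half_width / sqrt(3) = 1.901 / sqrt(3) = 1.0975429
uc = sqrt(u_A^2 + u_B^2) = sqrt(0.1357645^2 + 1.0975429^2) = 1.105908
U = k * uc = 3 * 1.105908
U = 3.3177

3.3177


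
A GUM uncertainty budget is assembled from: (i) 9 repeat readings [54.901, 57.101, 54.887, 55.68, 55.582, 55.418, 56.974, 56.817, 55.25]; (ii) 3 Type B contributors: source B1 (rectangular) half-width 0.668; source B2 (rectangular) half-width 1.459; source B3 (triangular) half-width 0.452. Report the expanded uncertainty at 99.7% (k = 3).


mean = (54.901 + 57.101 + 54.887 + 55.68 + 55.582 + 55.418 + 56.974 + 56.817 + 55.25) / 9 = 55.84555556
s = sqrt(sum((x - mean)^2)/(n-1)) = 0.88307745
u_A = s / sqrt(n) = 0.88307745 / sqrt(9) = 0.29435915
u_B1 = 0.668 / sqrt(3) = 0.38566998
u_B2 = 1.459 / sqrt(3) = 0.84235404
u_B3 = 0.452 / sqrt(6) = 0.18452823
uc = sqrt(0.29435915^2 + 0.38566998^2 + 0.84235404^2 + 0.18452823^2) = 0.98944411
U = k * uc = 3 * 0.98944411
U = 2.9683

2.9683


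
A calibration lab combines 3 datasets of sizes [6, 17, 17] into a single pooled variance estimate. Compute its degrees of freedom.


nu = sum_i (n_i - 1)
nu = ((6 - 1) + (17 - 1) + (17 - 1))
nu = 5 + 16 + 16
nu = 37

37


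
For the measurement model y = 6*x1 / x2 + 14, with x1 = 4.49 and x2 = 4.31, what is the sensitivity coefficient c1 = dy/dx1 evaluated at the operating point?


y = 6*x1 / x2 + 14
dy/dx1 = 6/x2
Evaluate at x2 = 4.31: c1 = 6 / 4.31
c1 = 1.3921

1.3921


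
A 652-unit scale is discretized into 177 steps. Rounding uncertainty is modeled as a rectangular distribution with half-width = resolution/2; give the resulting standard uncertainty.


resolution = range / divisions
resolution = 652 / 177 = 3.6836158
u_res = resolution / (2*sqrt(3))
u_res = 3.6836158 / 3.4641016
u_res = 1.0634

1.0634


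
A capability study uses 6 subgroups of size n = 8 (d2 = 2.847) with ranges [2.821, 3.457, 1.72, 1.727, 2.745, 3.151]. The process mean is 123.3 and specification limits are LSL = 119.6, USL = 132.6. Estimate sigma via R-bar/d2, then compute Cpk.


R_bar = (2.821 + 3.457 + 1.72 + 1.727 + 2.745 + 3.151) / 6 = 2.6035
sigma = R_bar / d2 = 2.6035 / 2.847 = 0.91447137
Cp = (USL - LSL)/(6*sigma) = (132.6 - 119.6)/(6*0.91447137) = 2.3693
Cpu = (132.6 - 123.3)/(3*0.91447137) = 3.3899
Cpl = (123.3 - 119.6)/(3*0.91447137) = 1.3487
Cpk = min(Cpu, Cpl) = 1.3487

1.3487


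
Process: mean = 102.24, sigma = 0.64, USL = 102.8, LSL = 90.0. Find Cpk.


Cpu = (USL - mean) / (3*sigma) = (102.8 - 102.24) / (3*0.64) = 0.2917
Cpl = (mean - LSL) / (3*sigma) = (102.24 - 90.0) / (3*0.64) = 6.3750
Cpk = min(Cpu, Cpl) = 0.2917

0.2917


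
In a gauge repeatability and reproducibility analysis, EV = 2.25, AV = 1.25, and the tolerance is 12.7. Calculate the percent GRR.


GRR = sqrt(EV^2 + AV^2) = sqrt(2.25^2 + 1.25^2) = 2.5739075
%GRR = GRR / tol * 100 = 2.5739075 / 12.7 * 100
%GRR = 20.2670

20.2670


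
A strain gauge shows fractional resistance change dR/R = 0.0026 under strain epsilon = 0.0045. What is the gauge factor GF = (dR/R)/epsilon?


GF = (dR/R) / epsilon
= 0.0026 / 0.0045
= 0.5778

0.5778


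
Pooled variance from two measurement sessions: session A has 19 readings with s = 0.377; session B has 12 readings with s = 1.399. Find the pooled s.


s_p = sqrt(((n1-1)*s1^2 + (n2-1)*s2^2) / (n1+n2-2))
numerator = (19-1)*0.377^2 + (12-1)*1.399^2 = 2.558322 + 21.529211 = 24.087533
denominator = 19 + 12 - 2 = 29
s_p^2 = 24.087533 / 29 = 0.83060459
s_p = sqrt(0.83060459) = 0.9114

0.9114


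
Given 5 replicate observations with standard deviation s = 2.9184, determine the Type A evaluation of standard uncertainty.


u_A = s / sqrt(n)
u_A = 2.9184 / sqrt(5)
u_A = 2.9184 / 2.236068
u_A = 1.3051

1.3051


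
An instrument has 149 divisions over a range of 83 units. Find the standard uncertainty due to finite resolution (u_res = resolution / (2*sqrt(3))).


resolution = range / divisions
resolution = 83 / 149 = 0.55704698
u_res = resolution / (2*sqrt(3))
u_res = 0.55704698 / 3.4641016
u_res = 0.1608

0.1608


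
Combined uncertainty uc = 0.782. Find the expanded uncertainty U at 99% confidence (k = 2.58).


U = k * uc
U = 2.58 * 0.782
U = 2.0176

2.0176


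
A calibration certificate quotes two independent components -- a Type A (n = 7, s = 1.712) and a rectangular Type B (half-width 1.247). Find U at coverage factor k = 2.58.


u_A = s / sqrt(n) = 1.712 / sqrt(7) = 0.64707518
u_B = half_width / sqrt(3) = 1.247 / sqrt(3) = 0.71995579
uc = sqrt(u_A^2 + u_B^2) = sqrt(0.64707518^2 + 0.71995579^2) = 0.96800962
U = k * uc = 2.58 * 0.96800962
U = 2.4975

2.4975


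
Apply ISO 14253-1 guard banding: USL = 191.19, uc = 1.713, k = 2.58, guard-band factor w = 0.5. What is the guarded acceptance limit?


U = k * uc = 2.58 * 1.713 = 4.41954
guard band g = w * U = 0.5 * 4.41954 = 2.20977
AL = USL - g = 191.19 - 2.20977
AL = 188.9802

188.9802


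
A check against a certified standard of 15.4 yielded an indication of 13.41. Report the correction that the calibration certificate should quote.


Correction = standard - reading
= 15.4 - 13.41
= 1.9900

1.9900


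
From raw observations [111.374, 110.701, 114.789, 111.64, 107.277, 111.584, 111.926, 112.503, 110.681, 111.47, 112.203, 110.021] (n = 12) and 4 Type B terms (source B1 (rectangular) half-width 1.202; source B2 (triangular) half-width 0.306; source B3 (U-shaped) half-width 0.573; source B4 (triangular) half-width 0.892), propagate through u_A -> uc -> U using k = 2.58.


mean = (111.374 + 110.701 + 114.789 + 111.64 + 107.277 + 111.584 + 111.926 + 112.503 + 110.681 + 111.47 + 112.203 + 110.021) / 12 = 111.3474167
s = sqrt(sum((x - mean)^2)/(n-1)) = 1.7475593
u_A = s / sqrt(n) = 1.7475593 / sqrt(12) = 0.50447692
u_B1 = 1.202 / sqrt(3) = 0.69397502
u_B2 = 0.306 / sqrt(6) = 0.12492398
u_B3 = 0.573 / sqrt(2) = 0.40517219
u_B4 = 0.892 / sqrt(6) = 0.36415748
uc = sqrt(0.50447692^2 + 0.69397502^2 + 0.12492398^2 + 0.40517219^2 + 0.36415748^2) = 1.0239529
U = k * uc = 2.58 * 1.0239529
U = 2.6418

2.6418


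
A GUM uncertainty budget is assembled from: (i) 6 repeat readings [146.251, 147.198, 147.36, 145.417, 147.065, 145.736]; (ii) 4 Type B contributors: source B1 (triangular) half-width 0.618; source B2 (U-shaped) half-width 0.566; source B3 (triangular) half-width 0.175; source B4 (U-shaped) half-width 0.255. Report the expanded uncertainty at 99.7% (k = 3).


mean = (146.251 + 147.198 + 147.36 + 145.417 + 147.065 + 145.736) / 6 = 146.5045
s = sqrt(sum((x - mean)^2)/(n-1)) = 0.82030403
u_A = s / sqrt(n) = 0.82030403 / sqrt(6) = 0.33488772
u_B1 = 0.618 / sqrt(6) = 0.25229744
u_B2 = 0.566 / sqrt(2) = 0.40022244
u_B3 = 0.175 / sqrt(6) = 0.071443451
u_B4 = 0.255 / sqrt(2) = 0.18031223
uc = sqrt(0.33488772^2 + 0.25229744^2 + 0.40022244^2 + 0.071443451^2 + 0.18031223^2) = 0.61122701
U = k * uc = 3 * 0.61122701
U = 1.8337

1.8337


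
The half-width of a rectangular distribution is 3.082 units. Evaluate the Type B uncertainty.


u_B = half_width / sqrt(3)
u_B = 3.082 / 1.7320508
u_B = 1.7794

1.7794


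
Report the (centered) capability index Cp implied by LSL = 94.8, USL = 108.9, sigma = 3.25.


Cp = (USL - LSL) / (6 * sigma)
= (108.9 - 94.8) / (6 * 3.25)
= 14.1000 / 19.5000
= 0.7231

0.7231


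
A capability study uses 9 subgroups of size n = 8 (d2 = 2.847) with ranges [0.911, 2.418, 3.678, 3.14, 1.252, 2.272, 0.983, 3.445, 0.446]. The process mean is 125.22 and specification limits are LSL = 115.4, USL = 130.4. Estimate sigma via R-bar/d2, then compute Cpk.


R_bar = (0.911 + 2.418 + 3.678 + 3.14 + 1.252 + 2.272 + 0.983 + 3.445 + 0.446) / 9 = 2.0605556
sigma = R_bar / d2 = 2.0605556 / 2.847 = 0.72376382
Cp = (USL - LSL)/(6*sigma) = (130.4 - 115.4)/(6*0.72376382) = 3.4542
Cpu = (130.4 - 125.22)/(3*0.72376382) = 2.3857
Cpl = (125.22 - 115.4)/(3*0.72376382) = 4.5227
Cpk = min(Cpu, Cpl) = 2.3857

2.3857


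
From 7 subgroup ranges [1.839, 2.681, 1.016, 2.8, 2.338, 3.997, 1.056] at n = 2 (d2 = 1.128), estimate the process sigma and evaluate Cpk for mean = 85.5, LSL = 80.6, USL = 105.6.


R_bar = (1.839 + 2.681 + 1.016 + 2.8 + 2.338 + 3.997 + 1.056) / 7 = 2.2467143
sigma = R_bar / d2 = 2.2467143 / 1.128 = 1.991768
Cp = (USL - LSL)/(6*sigma) = (105.6 - 80.6)/(6*1.991768) = 2.0919
Cpu = (105.6 - 85.5)/(3*1.991768) = 3.3638
Cpl = (85.5 - 80.6)/(3*1.991768) = 0.8200
Cpk = min(Cpu, Cpl) = 0.8200

0.8200


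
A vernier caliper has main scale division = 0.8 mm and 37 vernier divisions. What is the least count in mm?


LC = MSD / n_div
= 0.8 / 37
= 0.0216

0.0216


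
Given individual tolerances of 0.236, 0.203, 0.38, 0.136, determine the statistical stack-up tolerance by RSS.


RSS = sqrt(0.236^2 + 0.203^2 + 0.38^2 + 0.136^2)
= sqrt(0.259801)
= 0.5097

0.5097


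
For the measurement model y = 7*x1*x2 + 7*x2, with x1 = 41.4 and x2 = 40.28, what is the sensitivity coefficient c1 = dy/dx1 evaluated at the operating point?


y = 7*x1*x2 + 7*x2
dy/dx1 = 7*x2
Evaluate at x2 = 40.28: c1 = 7 * 40.28
c1 = 281.9600

281.9600


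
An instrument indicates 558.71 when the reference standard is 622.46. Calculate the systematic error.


Systematic error = measured - true
= 558.71 - 622.46
= -63.7500

-63.7500


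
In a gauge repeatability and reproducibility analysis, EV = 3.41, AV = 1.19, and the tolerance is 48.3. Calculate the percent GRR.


GRR = sqrt(EV^2 + AV^2) = sqrt(3.41^2 + 1.19^2) = 3.6116755
%GRR = GRR / tol * 100 = 3.6116755 / 48.3 * 100
%GRR = 7.4776

7.4776


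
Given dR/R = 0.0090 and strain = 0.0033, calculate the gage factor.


GF = (dR/R) / epsilon
= 0.0090 / 0.0033
= 2.7273

2.7273


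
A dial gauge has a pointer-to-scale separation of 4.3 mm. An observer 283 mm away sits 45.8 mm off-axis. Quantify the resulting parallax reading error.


error = h * offset / d
= 4.3 * 45.8 / 283
= 0.6959

0.6959


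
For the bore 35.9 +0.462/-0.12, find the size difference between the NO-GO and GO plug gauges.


GO = nominal - lower_tol (smallest hole = maximum material condition)
GO = 35.9 - 0.12 = 35.78
NO-GO = nominal + upper_tol (largest hole = least material condition)
NO-GO = 35.9 + 0.462 = 36.362
spread = NO-GO - GO = 36.362 - 35.78 = 0.5820

0.5820


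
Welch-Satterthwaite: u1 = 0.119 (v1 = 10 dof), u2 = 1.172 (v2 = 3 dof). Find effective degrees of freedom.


uc = sqrt(u1^2 + u2^2) = sqrt(0.119^2 + 1.172^2) = 1.1780259
v_eff = uc^4 / (u1^4/v1 + u2^4/v2)
= 1.1780259^4 / (0.119^4/10 + 1.172^4/3)
= 1.9258362 / 0.62893106
v_eff = 3.0621

3.0621


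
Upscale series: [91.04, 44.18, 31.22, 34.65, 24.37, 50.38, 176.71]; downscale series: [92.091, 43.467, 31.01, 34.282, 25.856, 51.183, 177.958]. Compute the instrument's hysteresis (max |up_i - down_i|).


|91.04 - 92.091| = 1.0510
|44.18 - 43.467| = 0.7130
|31.22 - 31.01| = 0.2100
|34.65 - 34.282| = 0.3680
|24.37 - 25.856| = 1.4860
|50.38 - 51.183| = 0.8030
|176.71 - 177.958| = 1.2480
hysteresis = max(diffs) = 1.4860

1.4860


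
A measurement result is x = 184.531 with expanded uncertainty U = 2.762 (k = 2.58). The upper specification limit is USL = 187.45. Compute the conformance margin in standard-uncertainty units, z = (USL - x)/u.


u = U / k = 2.762 / 2.58 = 1.0705426
margin = |USL - x| = |187.45 - 184.531| = 2.919
z = margin / u = 2.919 / 1.0705426
z = 2.7267

2.7267


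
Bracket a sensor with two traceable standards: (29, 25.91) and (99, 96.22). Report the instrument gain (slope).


slope = (y2 - y1) / (x2 - x1)
= (96.22 - 25.91) / (99 - 29)
= 70.3100 / 70
= 1.0044

1.0044


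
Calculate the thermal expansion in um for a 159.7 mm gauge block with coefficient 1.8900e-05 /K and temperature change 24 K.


dL = L * alpha * dT
= 159.7 * 1.8900e-05 * 24
= 0.0724399 mm
dL_um = 0.0724399 * 1000 = 72.4399 um

72.4399


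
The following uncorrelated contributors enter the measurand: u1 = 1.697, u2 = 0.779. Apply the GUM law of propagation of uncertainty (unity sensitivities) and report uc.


uc = sqrt(1.697^2 + 0.779^2)
uc = sqrt(3.48665)
uc = 1.8673

1.8673


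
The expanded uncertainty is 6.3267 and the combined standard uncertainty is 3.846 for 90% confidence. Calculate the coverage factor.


k = U / uc
k = 6.3267 / 3.846
k = 1.645

1.645


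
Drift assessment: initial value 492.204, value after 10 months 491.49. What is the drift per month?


rate = (v2 - v1) / months
= (491.49 - 492.204) / 10
= -0.7140 / 10
= -0.0714

-0.0714


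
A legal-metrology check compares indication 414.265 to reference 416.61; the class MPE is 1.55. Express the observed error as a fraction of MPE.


e = indication - reference = 414.265 - 416.61 = -2.3450
|e| = 2.3450
ratio = |e| / MPE = 2.3450 / 1.55
ratio = 1.5129

1.5129


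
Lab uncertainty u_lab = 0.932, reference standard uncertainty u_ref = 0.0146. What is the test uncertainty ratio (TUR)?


TUR = u_lab / u_ref
= 0.932 / 0.0146
= 63.8356

63.8356


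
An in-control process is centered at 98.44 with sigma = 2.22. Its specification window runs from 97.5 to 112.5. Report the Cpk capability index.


Cpu = (USL - mean) / (3*sigma) = (112.5 - 98.44) / (3*2.22) = 2.1111
Cpl = (mean - LSL) / (3*sigma) = (98.44 - 97.5) / (3*2.22) = 0.1411
Cpk = min(Cpu, Cpl) = 0.1411

0.1411


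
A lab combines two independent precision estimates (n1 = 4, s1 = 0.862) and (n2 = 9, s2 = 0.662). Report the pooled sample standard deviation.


s_p = sqrt(((n1-1)*s1^2 + (n2-1)*s2^2) / (n1+n2-2))
numerator = (4-1)*0.862^2 + (9-1)*0.662^2 = 2.229132 + 3.505952 = 5.735084
denominator = 4 + 9 - 2 = 11
s_p^2 = 5.735084 / 11 = 0.52137127
s_p = sqrt(0.52137127) = 0.7221

0.7221


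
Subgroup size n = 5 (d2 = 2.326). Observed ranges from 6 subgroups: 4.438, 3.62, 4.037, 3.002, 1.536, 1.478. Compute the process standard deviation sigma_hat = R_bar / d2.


R_bar = (4.438 + 3.62 + 4.037 + 3.002 + 1.536 + 1.478) / 6
R_bar = 18.111 / 6 = 3.0185
sigma_hat = R_bar / d2 = 3.0185 / 2.326 = 1.2977

1.2977


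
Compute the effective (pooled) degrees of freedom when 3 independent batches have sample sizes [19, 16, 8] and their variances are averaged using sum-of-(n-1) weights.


nu = sum_i (n_i - 1)
nu = ((19 - 1) + (16 - 1) + (8 - 1))
nu = 18 + 15 + 7
nu = 40

40


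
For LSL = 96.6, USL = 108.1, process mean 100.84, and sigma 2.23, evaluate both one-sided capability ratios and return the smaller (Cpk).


Cpu = (USL - mean) / (3*sigma) = (108.1 - 100.84) / (3*2.23) = 1.0852
Cpl = (mean - LSL) / (3*sigma) = (100.84 - 96.6) / (3*2.23) = 0.6338
Cpk = min(Cpu, Cpl) = 0.6338

0.6338


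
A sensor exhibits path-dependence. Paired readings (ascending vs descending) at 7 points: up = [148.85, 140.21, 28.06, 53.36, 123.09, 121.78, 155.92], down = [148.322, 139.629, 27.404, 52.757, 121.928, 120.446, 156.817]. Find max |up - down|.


|148.85 - 148.322| = 0.5280
|140.21 - 139.629| = 0.5810
|28.06 - 27.404| = 0.6560
|53.36 - 52.757| = 0.6030
|123.09 - 121.928| = 1.1620
|121.78 - 120.446| = 1.3340
|155.92 - 156.817| = 0.8970
hysteresis = max(diffs) = 1.3340

1.3340


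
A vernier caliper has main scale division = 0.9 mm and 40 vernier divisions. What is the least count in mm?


LC = MSD / n_div
= 0.9 / 40
= 0.0225

0.0225


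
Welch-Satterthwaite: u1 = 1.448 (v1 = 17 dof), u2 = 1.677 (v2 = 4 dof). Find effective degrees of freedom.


uc = sqrt(u1^2 + u2^2) = sqrt(1.448^2 + 1.677^2) = 2.2156338
v_eff = uc^4 / (u1^4/v1 + u2^4/v2)
= 2.2156338^4 / (1.448^4/17 + 1.677^4/4)
= 24.098606 / 2.2358967
v_eff = 10.7780

10.7780


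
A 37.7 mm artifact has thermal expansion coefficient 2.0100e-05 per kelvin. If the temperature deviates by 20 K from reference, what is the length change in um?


dL = L * alpha * dT
= 37.7 * 2.0100e-05 * 20
= 0.0151554 mm
dL_um = 0.0151554 * 1000 = 15.1554 um

15.1554


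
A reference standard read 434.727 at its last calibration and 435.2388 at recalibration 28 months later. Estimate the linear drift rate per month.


rate = (v2 - v1) / months
= (435.2388 - 434.727) / 28
= 0.5118 / 28
= 0.0183

0.0183


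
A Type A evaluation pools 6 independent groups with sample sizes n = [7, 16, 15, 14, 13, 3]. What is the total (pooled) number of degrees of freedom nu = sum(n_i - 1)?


nu = sum_i (n_i - 1)
nu = ((7 - 1) + (16 - 1) + (15 - 1) + (14 - 1) + (13 - 1) + (3 - 1))
nu = 6 + 15 + 14 + 13 + 12 + 2
nu = 62

62


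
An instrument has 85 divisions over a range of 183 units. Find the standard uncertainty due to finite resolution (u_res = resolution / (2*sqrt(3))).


resolution = range / divisions
resolution = 183 / 85 = 2.1529412
u_res = resolution / (2*sqrt(3))
u_res = 2.1529412 / 3.4641016
u_res = 0.6215

0.6215


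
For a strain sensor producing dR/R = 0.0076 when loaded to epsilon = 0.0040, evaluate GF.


GF = (dR/R) / epsilon
= 0.0076 / 0.0040
= 1.9000

1.9000


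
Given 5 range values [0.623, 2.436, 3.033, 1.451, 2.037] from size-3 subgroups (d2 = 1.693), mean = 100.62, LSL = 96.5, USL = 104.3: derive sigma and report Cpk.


R_bar = (0.623 + 2.436 + 3.033 + 1.451 + 2.037) / 5 = 1.916
sigma = R_bar / d2 = 1.916 / 1.693 = 1.1317188
Cp = (USL - LSL)/(6*sigma) = (104.3 - 96.5)/(6*1.1317188) = 1.1487
Cpu = (104.3 - 100.62)/(3*1.1317188) = 1.0839
Cpl = (100.62 - 96.5)/(3*1.1317188) = 1.2135
Cpk = min(Cpu, Cpl) = 1.0839

1.0839


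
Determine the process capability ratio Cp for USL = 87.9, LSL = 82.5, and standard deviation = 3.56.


Cp = (USL - LSL) / (6 * sigma)
= (87.9 - 82.5) / (6 * 3.56)
= 5.4000 / 21.3600
= 0.2528

0.2528


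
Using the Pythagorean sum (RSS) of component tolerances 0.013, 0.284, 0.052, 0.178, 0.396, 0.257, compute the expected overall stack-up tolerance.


RSS = sqrt(0.013^2 + 0.284^2 + 0.052^2 + 0.178^2 + 0.396^2 + 0.257^2)
= sqrt(0.338078)
= 0.5814

0.5814


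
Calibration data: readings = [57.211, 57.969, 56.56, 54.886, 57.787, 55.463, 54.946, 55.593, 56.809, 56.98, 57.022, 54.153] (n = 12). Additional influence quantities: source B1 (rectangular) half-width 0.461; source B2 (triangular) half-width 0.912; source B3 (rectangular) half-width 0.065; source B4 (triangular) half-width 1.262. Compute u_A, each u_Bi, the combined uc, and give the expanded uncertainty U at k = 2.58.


mean = (57.211 + 57.969 + 56.56 + 54.886 + 57.787 + 55.463 + 54.946 + 55.593 + 56.809 + 56.98 + 57.022 + 54.153) / 12 = 56.28158333
s = sqrt(sum((x - mean)^2)/(n-1)) = 1.2349341
u_A = s / sqrt(n) = 1.2349341 / sqrt(12) = 0.35649477
u_B1 = 0.461 / sqrt(3) = 0.26615847
u_B2 = 0.912 / sqrt(6) = 0.37232244
u_B3 = 0.065 / sqrt(3) = 0.037527767
u_B4 = 1.262 / sqrt(6) = 0.51520934
uc = sqrt(0.35649477^2 + 0.26615847^2 + 0.37232244^2 + 0.037527767^2 + 0.51520934^2) = 0.77678945
U = k * uc = 2.58 * 0.77678945
U = 2.0041

2.0041


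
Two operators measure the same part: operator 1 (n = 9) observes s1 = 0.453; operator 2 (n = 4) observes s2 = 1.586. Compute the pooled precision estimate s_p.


s_p = sqrt(((n1-1)*s1^2 + (n2-1)*s2^2) / (n1+n2-2))
numerator = (9-1)*0.453^2 + (4-1)*1.586^2 = 1.641672 + 7.546188 = 9.18786
denominator = 9 + 4 - 2 = 11
s_p^2 = 9.18786 / 11 = 0.83526
s_p = sqrt(0.83526) = 0.9139

0.9139


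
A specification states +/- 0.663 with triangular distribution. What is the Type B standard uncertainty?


u_B = half_width / sqrt(6)
u_B = 0.663 / 2.4494897
u_B = 0.2707

0.2707


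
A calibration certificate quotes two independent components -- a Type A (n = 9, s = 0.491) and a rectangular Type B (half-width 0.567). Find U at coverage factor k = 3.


u_A = s / sqrt(n) = 0.491 / sqrt(9) = 0.16366667
u_B = half_width / sqrt(3) = 0.567 / sqrt(3) = 0.3273576
uc = sqrt(u_A^2 + u_B^2) = sqrt(0.16366667^2 + 0.3273576^2) = 0.3659915
U = k * uc = 3 * 0.3659915
U = 1.0980

1.0980


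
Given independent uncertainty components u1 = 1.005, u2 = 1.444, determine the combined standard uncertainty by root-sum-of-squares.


uc = sqrt(1.005^2 + 1.444^2)
uc = sqrt(3.095161)
uc = 1.7593

1.7593


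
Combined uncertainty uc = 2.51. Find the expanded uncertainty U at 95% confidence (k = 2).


U = k * uc
U = 2 * 2.51
U = 5.0200

5.0200


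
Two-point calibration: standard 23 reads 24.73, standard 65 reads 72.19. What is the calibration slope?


slope = (y2 - y1) / (x2 - x1)
= (72.19 - 24.73) / (65 - 23)
= 47.4600 / 42
= 1.1300

1.1300


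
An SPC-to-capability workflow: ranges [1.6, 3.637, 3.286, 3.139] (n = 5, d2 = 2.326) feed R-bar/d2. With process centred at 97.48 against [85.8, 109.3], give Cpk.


R_bar = (1.6 + 3.637 + 3.286 + 3.139) / 4 = 2.9155
sigma = R_bar / d2 = 2.9155 / 2.326 = 1.2534394
Cp = (USL - LSL)/(6*sigma) = (109.3 - 85.8)/(6*1.2534394) = 3.1247
Cpu = (109.3 - 97.48)/(3*1.2534394) = 3.1434
Cpl = (97.48 - 85.8)/(3*1.2534394) = 3.1061
Cpk = min(Cpu, Cpl) = 3.1061

3.1061


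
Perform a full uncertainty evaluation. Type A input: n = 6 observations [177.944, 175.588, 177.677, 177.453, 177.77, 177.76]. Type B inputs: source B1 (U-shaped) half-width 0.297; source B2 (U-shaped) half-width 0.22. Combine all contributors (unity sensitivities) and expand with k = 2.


mean = (177.944 + 175.588 + 177.677 + 177.453 + 177.77 + 177.76) / 6 = 177.3653333
s = sqrt(sum((x - mean)^2)/(n-1)) = 0.88522396
u_A = s / sqrt(n) = 0.88522396 / sqrt(6) = 0.36139117
u_B1 = 0.297 / sqrt(2) = 0.21001071
u_B2 = 0.22 / sqrt(2) = 0.15556349
uc = sqrt(0.36139117^2 + 0.21001071^2 + 0.15556349^2) = 0.44599112
U = k * uc = 2 * 0.44599112
U = 0.8920

0.8920


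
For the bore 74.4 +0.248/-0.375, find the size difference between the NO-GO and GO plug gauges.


GO = nominal - lower_tol (smallest hole = maximum material condition)
GO = 74.4 - 0.375 = 74.025
NO-GO = nominal + upper_tol (largest hole = least material condition)
NO-GO = 74.4 + 0.248 = 74.648
spread = NO-GO - GO = 74.648 - 74.025 = 0.6230

0.6230


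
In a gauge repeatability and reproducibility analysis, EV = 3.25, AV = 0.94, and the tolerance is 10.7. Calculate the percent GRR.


GRR = sqrt(EV^2 + AV^2) = sqrt(3.25^2 + 0.94^2) = 3.3832085
%GRR = GRR / tol * 100 = 3.3832085 / 10.7 * 100
%GRR = 31.6188

31.6188


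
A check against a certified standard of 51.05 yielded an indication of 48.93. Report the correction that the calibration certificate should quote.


Correction = standard - reading
= 51.05 - 48.93
= 2.1200

2.1200


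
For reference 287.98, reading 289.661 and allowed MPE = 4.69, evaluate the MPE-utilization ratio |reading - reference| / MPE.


e = indication - reference = 289.661 - 287.98 = 1.6810
|e| = 1.6810
ratio = |e| / MPE = 1.6810 / 4.69
ratio = 0.3584

0.3584


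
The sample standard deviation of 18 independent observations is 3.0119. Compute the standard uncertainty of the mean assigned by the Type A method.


u_A = s / sqrt(n)
u_A = 3.0119 / sqrt(18)
u_A = 3.0119 / 4.2426407
u_A = 0.7099

0.7099


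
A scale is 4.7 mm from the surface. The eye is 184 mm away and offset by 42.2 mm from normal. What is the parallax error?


error = h * offset / d
= 4.7 * 42.2 / 184
= 1.0779

1.0779


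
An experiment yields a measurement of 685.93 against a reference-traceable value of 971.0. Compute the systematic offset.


Systematic error = measured - true
= 685.93 - 971.0
= -285.0700

-285.0700


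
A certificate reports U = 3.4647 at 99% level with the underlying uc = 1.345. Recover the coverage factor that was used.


k = U / uc
k = 3.4647 / 1.345
k = 2.576

2.576


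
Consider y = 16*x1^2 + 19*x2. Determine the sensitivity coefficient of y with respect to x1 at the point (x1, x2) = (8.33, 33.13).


y = 16*x1^2 + 19*x2
dy/dx1 = 2*16*x1
Evaluate at x1 = 8.33: c1 = 32 * 8.33
c1 = 266.5600

266.5600


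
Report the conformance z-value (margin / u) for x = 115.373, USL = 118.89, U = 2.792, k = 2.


u = U / k = 2.792 / 2 = 1.396
margin = |USL - x| = |118.89 - 115.373| = 3.517
z = margin / u = 3.517 / 1.396
z = 2.5193

2.5193


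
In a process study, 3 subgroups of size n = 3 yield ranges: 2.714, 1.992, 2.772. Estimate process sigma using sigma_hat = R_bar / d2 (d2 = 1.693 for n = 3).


R_bar = (2.714 + 1.992 + 2.772) / 3
R_bar = 7.478 / 3 = 2.4926667
sigma_hat = R_bar / d2 = 2.4926667 / 1.693 = 1.4723

1.4723


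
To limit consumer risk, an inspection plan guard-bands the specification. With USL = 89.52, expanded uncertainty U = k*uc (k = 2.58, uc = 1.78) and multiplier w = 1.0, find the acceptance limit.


U = k * uc = 2.58 * 1.78 = 4.5924
guard band g = w * U = 1.0 * 4.5924 = 4.5924
AL = USL - g = 89.52 - 4.5924
AL = 84.9276

84.9276


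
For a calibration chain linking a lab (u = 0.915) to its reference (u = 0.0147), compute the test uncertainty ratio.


TUR = u_lab / u_ref
= 0.915 / 0.0147
= 62.2449

62.2449


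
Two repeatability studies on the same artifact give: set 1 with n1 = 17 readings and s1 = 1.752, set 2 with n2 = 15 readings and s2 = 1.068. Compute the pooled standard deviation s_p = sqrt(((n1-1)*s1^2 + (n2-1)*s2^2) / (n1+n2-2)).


s_p = sqrt(((n1-1)*s1^2 + (n2-1)*s2^2) / (n1+n2-2))
numerator = (17-1)*1.752^2 + (15-1)*1.068^2 = 49.112064 + 15.968736 = 65.0808
denominator = 17 + 15 - 2 = 30
s_p^2 = 65.0808 / 30 = 2.16936
s_p = sqrt(2.16936) = 1.4729

1.4729


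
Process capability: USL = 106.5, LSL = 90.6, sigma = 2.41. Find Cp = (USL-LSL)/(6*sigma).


Cp = (USL - LSL) / (6 * sigma)
= (106.5 - 90.6) / (6 * 2.41)
= 15.9000 / 14.4600
= 1.0996

1.0996
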